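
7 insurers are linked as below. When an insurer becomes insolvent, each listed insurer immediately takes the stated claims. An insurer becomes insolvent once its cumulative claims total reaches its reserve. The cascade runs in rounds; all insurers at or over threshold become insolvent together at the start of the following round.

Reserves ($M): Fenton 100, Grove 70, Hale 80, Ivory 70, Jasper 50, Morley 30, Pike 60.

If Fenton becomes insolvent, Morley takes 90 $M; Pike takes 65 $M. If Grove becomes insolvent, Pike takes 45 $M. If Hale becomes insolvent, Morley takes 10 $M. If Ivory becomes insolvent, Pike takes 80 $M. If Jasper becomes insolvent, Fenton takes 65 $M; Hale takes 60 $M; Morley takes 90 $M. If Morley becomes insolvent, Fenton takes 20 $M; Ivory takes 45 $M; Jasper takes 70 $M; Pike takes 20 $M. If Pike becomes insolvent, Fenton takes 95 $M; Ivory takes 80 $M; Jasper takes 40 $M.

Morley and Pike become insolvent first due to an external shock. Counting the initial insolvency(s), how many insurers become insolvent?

5

Round 1 — Morley, Pike become insolvent (initial).
  Fenton: +20+95 → 115 ≥ 100
  Ivory: +45+80 → 125 ≥ 70
  Jasper: +70+40 → 110 ≥ 50
Round 2 — Fenton, Ivory, Jasper become insolvent.
  Hale: +60 → 60 < 80
No further insolvencies.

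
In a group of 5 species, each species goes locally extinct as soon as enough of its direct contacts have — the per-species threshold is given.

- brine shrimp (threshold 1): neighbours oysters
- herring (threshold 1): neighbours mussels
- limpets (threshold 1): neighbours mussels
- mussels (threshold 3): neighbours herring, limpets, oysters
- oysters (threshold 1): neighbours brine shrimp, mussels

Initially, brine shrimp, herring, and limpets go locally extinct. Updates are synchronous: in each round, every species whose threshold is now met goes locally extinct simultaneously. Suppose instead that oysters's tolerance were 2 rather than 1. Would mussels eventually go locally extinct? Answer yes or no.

With oysters's tolerance at 2:
Round 1 — brine shrimp, herring, limpets go locally extinct (initial).
Round 2 — no new extinctions; cascade stops.

no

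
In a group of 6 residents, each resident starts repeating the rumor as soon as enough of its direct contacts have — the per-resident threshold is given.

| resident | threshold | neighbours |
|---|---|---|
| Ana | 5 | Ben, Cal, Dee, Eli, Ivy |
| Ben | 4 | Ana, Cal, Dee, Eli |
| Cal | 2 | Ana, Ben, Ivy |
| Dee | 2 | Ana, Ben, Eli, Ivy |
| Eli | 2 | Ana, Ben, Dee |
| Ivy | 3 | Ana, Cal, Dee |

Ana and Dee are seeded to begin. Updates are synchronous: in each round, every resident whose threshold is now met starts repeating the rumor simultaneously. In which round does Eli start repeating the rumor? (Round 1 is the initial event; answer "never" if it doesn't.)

Round 1 — Ana, Dee start repeating the rumor (initial).
Round 2 — checking thresholds:
  Ben: 2 of 4 neighbours < 4, holds.
  Cal: 1 of 3 neighbours < 2, holds.
  Eli: 2 of 3 neighbours ≥ 2, starts repeating the rumor.
  Ivy: 2 of 3 neighbours < 3, holds.
Round 3 — no new spreads; cascade stops.

2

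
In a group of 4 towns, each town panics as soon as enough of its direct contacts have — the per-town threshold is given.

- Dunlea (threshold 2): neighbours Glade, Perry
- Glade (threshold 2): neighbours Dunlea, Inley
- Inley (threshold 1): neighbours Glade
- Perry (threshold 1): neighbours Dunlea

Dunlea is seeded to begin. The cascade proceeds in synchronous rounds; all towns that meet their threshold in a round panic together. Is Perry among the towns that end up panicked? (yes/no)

yes

Round 1 — Dunlea panics (initial).
Round 2 — checking thresholds:
  Glade: 1 of 2 neighbours < 2, below threshold.
  Perry: 1 of 1 neighbours ≥ 1, panics.
Round 3 — no new panics; cascade stops.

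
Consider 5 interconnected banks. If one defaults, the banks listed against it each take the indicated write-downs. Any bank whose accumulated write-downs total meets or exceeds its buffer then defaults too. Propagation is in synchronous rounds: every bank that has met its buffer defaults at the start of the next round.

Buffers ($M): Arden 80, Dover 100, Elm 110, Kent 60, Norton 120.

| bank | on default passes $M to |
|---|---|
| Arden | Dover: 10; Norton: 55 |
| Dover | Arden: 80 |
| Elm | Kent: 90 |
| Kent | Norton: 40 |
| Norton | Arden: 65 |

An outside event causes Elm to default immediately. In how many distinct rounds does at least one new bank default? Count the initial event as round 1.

Round 1 — Elm defaults (initial).
  Kent: +90 → 90 ≥ 60
Round 2 — Kent defaults.
  Norton: +40 → 40 < 120
No further defaults.

2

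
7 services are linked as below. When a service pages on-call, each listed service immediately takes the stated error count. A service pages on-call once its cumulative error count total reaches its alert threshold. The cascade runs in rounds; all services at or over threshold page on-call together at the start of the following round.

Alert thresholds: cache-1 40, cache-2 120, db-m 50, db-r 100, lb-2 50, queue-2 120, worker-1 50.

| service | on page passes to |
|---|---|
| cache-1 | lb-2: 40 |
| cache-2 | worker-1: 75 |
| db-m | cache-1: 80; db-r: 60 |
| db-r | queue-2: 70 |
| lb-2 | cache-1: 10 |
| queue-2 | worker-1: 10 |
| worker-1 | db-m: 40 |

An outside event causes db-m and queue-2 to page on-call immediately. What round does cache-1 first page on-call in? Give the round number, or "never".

Round 1 — db-m, queue-2 page on-call (initial).
  cache-1: +80 → 80 ≥ 40
  db-r: +60 → 60 < 100
  worker-1: +10 → 10 < 50
Round 2 — cache-1 pages on-call.
  lb-2: +40 → 40 < 50
No further pages.

2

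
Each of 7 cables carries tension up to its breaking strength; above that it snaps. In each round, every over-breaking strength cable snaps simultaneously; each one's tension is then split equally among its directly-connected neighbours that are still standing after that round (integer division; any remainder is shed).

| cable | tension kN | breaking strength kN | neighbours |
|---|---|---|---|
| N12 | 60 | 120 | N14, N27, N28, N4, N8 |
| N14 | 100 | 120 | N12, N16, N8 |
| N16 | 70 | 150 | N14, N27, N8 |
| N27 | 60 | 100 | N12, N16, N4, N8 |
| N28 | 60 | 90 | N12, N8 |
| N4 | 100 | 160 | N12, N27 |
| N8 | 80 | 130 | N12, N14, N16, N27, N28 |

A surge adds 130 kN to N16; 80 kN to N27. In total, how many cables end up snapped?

7

Round 1 — N16 at 200 > 150; N27 at 140 > 100. N16, N27 snap.
  N16 sheds 200 kN to N14, N8: 100 each.
    N14: 100+100 = 200 > 120
    N8: 80+100 = 180 > 130
  N27 sheds 140 kN to N12, N4, N8: 46 each (2 lost).
    N12: 60+46 = 106 ≤ 120
    N4: 100+46 = 146 ≤ 160
    N8: 180+46 = 226 > 130
Round 2 — N14, N8 snap.
  N14 sheds 200 kN to N12: 200 each.
    N12: 106+200 = 306 > 120
  N8 sheds 226 kN to N12, N28: 113 each.
    N12: 306+113 = 419 > 120
    N28: 60+113 = 173 > 90
Round 3 — N12, N28 snap.
  N12 sheds 419 kN to N4: 419 each.
    N4: 146+419 = 565 > 160
  N28 sheds 173 kN: no online neighbours, lost.
Round 4 — N4 snaps.
  N4 sheds 565 kN: no online neighbours, lost.
No further breaks.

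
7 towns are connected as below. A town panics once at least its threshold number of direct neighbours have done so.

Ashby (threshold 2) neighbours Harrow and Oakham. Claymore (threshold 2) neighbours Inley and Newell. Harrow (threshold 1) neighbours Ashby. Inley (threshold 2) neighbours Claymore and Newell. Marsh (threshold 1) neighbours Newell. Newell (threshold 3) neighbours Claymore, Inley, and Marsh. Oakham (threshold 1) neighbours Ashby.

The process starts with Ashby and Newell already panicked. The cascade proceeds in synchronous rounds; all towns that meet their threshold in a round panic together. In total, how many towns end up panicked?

Round 1 — Ashby, Newell panic (initial).
Round 2 — checking thresholds:
  Claymore: 1 of 2 neighbours < 2, holds.
  Harrow: 1 of 1 neighbours ≥ 1, panics.
  Inley: 1 of 2 neighbours < 2, holds.
  Marsh: 1 of 1 neighbours ≥ 1, panics.
  Oakham: 1 of 1 neighbours ≥ 1, panics.
Round 3 — no new panics; cascade stops.

5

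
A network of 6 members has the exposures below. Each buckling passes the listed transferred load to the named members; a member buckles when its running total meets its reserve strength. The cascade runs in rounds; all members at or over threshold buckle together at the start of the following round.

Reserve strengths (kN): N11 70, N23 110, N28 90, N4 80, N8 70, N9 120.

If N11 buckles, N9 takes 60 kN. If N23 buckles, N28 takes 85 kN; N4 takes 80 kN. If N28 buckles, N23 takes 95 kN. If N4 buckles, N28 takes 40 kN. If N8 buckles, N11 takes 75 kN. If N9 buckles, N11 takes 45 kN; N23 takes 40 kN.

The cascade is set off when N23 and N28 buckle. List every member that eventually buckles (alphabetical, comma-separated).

N23, N28, N4

Round 1 — N23, N28 buckle (initial).
  N4: +80 → 80 ≥ 80
Round 2 — N4 buckles.
No further bucklings.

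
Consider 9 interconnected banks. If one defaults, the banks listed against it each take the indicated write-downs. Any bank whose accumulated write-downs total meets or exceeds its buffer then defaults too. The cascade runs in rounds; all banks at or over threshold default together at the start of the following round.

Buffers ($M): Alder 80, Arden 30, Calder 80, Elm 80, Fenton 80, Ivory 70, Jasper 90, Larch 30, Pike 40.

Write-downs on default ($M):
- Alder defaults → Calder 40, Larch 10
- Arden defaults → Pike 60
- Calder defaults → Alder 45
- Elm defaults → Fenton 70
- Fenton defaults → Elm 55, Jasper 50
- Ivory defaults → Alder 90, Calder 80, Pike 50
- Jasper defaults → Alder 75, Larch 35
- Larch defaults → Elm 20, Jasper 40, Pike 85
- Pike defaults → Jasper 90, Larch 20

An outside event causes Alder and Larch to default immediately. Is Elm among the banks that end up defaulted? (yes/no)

no

Round 1 — Alder, Larch default (initial).
  Calder: +40 → 40 < 80
  Elm: +20 → 20 < 80
  Jasper: +40 → 40 < 90
  Pike: +85 → 85 ≥ 40
Round 2 — Pike defaults.
  Jasper: +90 → 130 ≥ 90
Round 3 — Jasper defaults.
No further defaults.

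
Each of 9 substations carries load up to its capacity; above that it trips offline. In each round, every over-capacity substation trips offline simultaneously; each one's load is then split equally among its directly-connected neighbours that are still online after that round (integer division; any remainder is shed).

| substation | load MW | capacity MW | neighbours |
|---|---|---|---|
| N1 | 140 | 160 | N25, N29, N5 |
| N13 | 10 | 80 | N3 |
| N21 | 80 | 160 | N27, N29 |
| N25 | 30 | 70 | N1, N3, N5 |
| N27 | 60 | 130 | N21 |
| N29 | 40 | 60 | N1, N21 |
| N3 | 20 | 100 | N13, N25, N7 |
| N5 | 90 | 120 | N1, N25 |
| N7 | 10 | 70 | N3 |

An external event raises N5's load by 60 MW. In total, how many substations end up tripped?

8

Round 1 — N5 at 150 > 120. N5 trips offline.
  N5 sheds 150 MW to N1, N25: 75 each.
    N1: 140+75 = 215 > 160
    N25: 30+75 = 105 > 70
Round 2 — N1, N25 trip offline.
  N1 sheds 215 MW to N29: 215 each.
    N29: 40+215 = 255 > 60
  N25 sheds 105 MW to N3: 105 each.
    N3: 20+105 = 125 > 100
Round 3 — N29, N3 trip offline.
  N29 sheds 255 MW to N21: 255 each.
    N21: 80+255 = 335 > 160
  N3 sheds 125 MW to N13, N7: 62 each (1 lost).
    N13: 10+62 = 72 ≤ 80
    N7: 10+62 = 72 > 70
Round 4 — N21, N7 trip offline.
  N21 sheds 335 MW to N27: 335 each.
    N27: 60+335 = 395 > 130
  N7 sheds 72 MW: no online neighbours, lost.
Round 5 — N27 trips offline.
  N27 sheds 395 MW: no online neighbours, lost.
No further trips.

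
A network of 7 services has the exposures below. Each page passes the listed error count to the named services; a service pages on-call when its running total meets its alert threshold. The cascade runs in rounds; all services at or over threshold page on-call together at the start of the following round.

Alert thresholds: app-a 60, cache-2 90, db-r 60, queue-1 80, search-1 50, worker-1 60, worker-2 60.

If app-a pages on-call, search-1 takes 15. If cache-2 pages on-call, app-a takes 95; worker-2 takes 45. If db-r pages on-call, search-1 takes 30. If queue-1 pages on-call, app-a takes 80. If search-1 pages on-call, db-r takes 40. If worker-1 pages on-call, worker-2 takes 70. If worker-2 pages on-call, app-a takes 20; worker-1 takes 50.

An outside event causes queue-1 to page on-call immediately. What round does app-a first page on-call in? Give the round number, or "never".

Round 1 — queue-1 pages on-call (initial).
  app-a: +80 → 80 ≥ 60
Round 2 — app-a pages on-call.
  search-1: +15 → 15 < 50
No further pages.

2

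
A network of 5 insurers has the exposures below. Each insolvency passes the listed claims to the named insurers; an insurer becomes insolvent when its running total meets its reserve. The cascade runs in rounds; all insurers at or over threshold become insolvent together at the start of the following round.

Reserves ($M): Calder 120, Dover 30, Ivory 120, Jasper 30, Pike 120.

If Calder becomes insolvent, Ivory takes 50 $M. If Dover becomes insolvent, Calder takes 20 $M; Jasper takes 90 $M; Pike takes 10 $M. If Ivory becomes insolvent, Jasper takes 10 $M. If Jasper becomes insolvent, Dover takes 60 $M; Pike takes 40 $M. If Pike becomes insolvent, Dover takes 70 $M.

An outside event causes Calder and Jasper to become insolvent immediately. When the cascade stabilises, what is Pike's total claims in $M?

50

Round 1 — Calder, Jasper become insolvent (initial).
  Dover: +60 → 60 ≥ 30
  Ivory: +50 → 50 < 120
  Pike: +40 → 40 < 120
Round 2 — Dover becomes insolvent.
  Pike: +10 → 50 < 120
No further insolvencies.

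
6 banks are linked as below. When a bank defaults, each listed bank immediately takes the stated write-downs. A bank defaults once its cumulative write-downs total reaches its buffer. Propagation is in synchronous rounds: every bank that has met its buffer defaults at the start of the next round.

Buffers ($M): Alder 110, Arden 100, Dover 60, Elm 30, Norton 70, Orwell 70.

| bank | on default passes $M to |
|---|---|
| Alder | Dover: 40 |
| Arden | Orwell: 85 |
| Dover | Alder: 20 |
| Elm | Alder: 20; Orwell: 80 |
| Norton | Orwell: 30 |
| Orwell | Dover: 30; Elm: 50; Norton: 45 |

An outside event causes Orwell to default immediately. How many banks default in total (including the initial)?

Round 1 — Orwell defaults (initial).
  Dover: +30 → 30 < 60
  Elm: +50 → 50 ≥ 30
  Norton: +45 → 45 < 70
Round 2 — Elm defaults.
  Alder: +20 → 20 < 110
No further defaults.

2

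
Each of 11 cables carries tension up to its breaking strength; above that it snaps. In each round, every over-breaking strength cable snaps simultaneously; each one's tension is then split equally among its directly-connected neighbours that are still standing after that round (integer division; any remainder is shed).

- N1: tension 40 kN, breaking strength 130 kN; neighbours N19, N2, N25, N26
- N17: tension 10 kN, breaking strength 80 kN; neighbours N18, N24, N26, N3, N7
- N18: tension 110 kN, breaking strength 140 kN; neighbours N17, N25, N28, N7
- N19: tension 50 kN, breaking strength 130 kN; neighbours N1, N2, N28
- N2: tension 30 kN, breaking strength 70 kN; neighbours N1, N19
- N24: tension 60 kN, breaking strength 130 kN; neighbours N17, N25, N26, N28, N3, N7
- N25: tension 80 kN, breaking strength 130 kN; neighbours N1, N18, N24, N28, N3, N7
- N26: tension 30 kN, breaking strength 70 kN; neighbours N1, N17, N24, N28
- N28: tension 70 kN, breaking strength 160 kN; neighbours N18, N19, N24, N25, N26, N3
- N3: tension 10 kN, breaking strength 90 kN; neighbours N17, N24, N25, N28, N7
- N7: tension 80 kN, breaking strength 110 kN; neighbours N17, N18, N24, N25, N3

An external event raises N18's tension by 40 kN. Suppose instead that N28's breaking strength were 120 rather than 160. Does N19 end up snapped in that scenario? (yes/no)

With N28's breaking strength at 120:
Round 1 — N18 at 150 > 140. N18 snaps.
  N18 sheds 150 kN to N17, N25, N28, N7: 37 each (2 lost).
    N17: 10+37 = 47 ≤ 80
    N25: 80+37 = 117 ≤ 130
    N28: 70+37 = 107 ≤ 120
    N7: 80+37 = 117 > 110
Round 2 — N7 snaps.
  N7 sheds 117 kN to N17, N24, N25, N3: 29 each (1 lost).
    N17: 47+29 = 76 ≤ 80
    N24: 60+29 = 89 ≤ 130
    N25: 117+29 = 146 > 130
    N3: 10+29 = 39 ≤ 90
Round 3 — N25 snaps.
  N25 sheds 146 kN to N1, N24, N28, N3: 36 each (2 lost).
    N1: 40+36 = 76 ≤ 130
    N24: 89+36 = 125 ≤ 130
    N28: 107+36 = 143 > 120
    N3: 39+36 = 75 ≤ 90
Round 4 — N28 snaps.
  N28 sheds 143 kN to N19, N24, N26, N3: 35 each (3 lost).
    N19: 50+35 = 85 ≤ 130
    N24: 125+35 = 160 > 130
    N26: 30+35 = 65 ≤ 70
    N3: 75+35 = 110 > 90
Round 5 — N24, N3 snap.
  N24 sheds 160 kN to N17, N26: 80 each.
    N17: 76+80 = 156 > 80
    N26: 65+80 = 145 > 70
  N3 sheds 110 kN to N17: 110 each.
    N17: 156+110 = 266 > 80
Round 6 — N17, N26 snap.
  N17 sheds 266 kN: no online neighbours, lost.
  N26 sheds 145 kN to N1: 145 each.
    N1: 76+145 = 221 > 130
Round 7 — N1 snaps.
  N1 sheds 221 kN to N19, N2: 110 each (1 lost).
    N19: 85+110 = 195 > 130
    N2: 30+110 = 140 > 70
Round 8 — N19, N2 snap.
  N19 sheds 195 kN: no online neighbours, lost.
  N2 sheds 140 kN: no online neighbours, lost.
No further breaks.

yes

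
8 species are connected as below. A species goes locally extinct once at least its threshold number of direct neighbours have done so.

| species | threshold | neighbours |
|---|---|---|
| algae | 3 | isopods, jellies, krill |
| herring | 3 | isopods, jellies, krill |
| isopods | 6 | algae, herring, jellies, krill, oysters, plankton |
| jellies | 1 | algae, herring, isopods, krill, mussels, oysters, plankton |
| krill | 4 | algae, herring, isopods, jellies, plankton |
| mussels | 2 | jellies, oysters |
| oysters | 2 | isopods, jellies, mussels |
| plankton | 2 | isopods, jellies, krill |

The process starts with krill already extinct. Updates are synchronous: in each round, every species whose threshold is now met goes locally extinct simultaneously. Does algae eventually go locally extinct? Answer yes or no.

Round 1 — krill goes locally extinct (initial).
Round 2 — checking thresholds:
  algae: 1 of 3 neighbours < 3, not yet.
  herring: 1 of 3 neighbours < 3, not yet.
  isopods: 1 of 6 neighbours < 6, not yet.
  jellies: 1 of 7 neighbours ≥ 1, goes locally extinct.
  plankton: 1 of 3 neighbours < 2, not yet.
Round 3 — checking thresholds:
  algae: 2 of 3 neighbours < 3, not yet.
  herring: 2 of 3 neighbours < 3, not yet.
  isopods: 2 of 6 neighbours < 6, not yet.
  mussels: 1 of 2 neighbours < 2, not yet.
  oysters: 1 of 3 neighbours < 2, not yet.
  plankton: 2 of 3 neighbours ≥ 2, goes locally extinct.
Round 4 — no new extinctions; cascade stops.

no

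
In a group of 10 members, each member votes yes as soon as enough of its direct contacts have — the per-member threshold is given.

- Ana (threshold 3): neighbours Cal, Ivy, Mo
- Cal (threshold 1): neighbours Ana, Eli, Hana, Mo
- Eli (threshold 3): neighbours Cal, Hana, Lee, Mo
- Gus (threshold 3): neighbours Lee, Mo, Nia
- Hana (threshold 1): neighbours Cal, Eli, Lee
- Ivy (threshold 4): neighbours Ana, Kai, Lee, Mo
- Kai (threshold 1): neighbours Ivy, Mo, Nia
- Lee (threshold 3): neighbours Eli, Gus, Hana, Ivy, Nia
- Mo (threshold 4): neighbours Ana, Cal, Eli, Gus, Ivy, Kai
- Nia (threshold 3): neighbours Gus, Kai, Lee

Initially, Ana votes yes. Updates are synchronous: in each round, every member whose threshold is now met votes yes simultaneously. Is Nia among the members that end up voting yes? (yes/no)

Round 1 — Ana votes yes (initial).
Round 2 — checking thresholds:
  Cal: 1 of 4 neighbours ≥ 1, votes yes.
  Ivy: 1 of 4 neighbours < 4, below threshold.
  Mo: 1 of 6 neighbours < 4, below threshold.
Round 3 — checking thresholds:
  Eli: 1 of 4 neighbours < 3, below threshold.
  Hana: 1 of 3 neighbours ≥ 1, votes yes.
  Ivy: 1 of 4 neighbours < 4, below threshold.
  Mo: 2 of 6 neighbours < 4, below threshold.
Round 4 — no new yes votes; cascade stops.

no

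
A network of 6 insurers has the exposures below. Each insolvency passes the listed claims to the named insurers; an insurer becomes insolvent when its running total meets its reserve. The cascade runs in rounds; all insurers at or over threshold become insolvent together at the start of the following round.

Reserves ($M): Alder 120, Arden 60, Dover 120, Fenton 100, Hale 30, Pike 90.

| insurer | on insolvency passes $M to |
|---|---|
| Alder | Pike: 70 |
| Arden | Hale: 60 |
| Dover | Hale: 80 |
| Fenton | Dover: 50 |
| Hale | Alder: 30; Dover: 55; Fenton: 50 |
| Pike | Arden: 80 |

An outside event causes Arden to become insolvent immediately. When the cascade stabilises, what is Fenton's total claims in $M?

Round 1 — Arden becomes insolvent (initial).
  Hale: +60 → 60 ≥ 30
Round 2 — Hale becomes insolvent.
  Alder: +30 → 30 < 120
  Dover: +55 → 55 < 120
  Fenton: +50 → 50 < 100
No further insolvencies.

50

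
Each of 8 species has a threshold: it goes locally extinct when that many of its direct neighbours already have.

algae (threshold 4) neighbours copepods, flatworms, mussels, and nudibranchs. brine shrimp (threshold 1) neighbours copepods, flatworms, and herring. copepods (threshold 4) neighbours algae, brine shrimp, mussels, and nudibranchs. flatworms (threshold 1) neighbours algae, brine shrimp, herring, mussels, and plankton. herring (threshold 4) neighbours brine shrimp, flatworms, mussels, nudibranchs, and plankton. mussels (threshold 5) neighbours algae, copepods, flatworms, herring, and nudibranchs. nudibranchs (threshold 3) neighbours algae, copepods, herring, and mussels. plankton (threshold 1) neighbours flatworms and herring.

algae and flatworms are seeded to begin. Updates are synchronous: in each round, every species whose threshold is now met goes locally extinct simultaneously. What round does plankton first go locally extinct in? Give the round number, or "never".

Round 1 — algae, flatworms go locally extinct (initial).
Round 2 — checking thresholds:
  brine shrimp: 1 of 3 neighbours ≥ 1, goes locally extinct.
  copepods: 1 of 4 neighbours < 4, holds.
  herring: 1 of 5 neighbours < 4, holds.
  mussels: 2 of 5 neighbours < 5, holds.
  nudibranchs: 1 of 4 neighbours < 3, holds.
  plankton: 1 of 2 neighbours ≥ 1, goes locally extinct.
Round 3 — no new extinctions; cascade stops.

2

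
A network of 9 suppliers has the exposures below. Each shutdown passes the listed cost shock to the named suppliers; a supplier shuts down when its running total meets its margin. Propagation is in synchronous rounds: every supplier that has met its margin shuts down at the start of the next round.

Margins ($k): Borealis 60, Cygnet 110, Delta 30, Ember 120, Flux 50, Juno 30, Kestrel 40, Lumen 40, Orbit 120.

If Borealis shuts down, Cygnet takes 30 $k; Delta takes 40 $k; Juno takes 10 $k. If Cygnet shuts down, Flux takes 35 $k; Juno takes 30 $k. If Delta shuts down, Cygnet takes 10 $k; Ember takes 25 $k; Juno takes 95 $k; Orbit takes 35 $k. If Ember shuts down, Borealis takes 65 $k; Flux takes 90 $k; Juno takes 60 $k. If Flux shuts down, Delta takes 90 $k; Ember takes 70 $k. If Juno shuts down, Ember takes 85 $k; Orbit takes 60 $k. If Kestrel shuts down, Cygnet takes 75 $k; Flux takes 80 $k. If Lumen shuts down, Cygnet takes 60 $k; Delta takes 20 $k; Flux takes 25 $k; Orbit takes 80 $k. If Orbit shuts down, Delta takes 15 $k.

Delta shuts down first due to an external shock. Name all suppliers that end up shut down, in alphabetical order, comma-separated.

Delta, Juno

Round 1 — Delta shuts down (initial).
  Cygnet: +10 → 10 < 110
  Ember: +25 → 25 < 120
  Juno: +95 → 95 ≥ 30
  Orbit: +35 → 35 < 120
Round 2 — Juno shuts down.
  Ember: +85 → 110 < 120
  Orbit: +60 → 95 < 120
No further shutdowns.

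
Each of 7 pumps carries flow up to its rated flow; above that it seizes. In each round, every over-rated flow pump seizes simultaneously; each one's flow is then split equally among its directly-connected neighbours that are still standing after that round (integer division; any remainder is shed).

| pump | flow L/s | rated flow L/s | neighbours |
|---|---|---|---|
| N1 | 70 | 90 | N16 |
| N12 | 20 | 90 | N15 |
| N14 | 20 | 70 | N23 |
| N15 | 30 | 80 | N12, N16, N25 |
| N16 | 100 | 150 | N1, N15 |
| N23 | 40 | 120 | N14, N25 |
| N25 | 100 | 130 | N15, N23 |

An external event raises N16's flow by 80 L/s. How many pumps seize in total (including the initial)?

6

Round 1 — N16 at 180 > 150. N16 seizes.
  N16 sheds 180 L/s to N1, N15: 90 each.
    N1: 70+90 = 160 > 90
    N15: 30+90 = 120 > 80
Round 2 — N1, N15 seize.
  N1 sheds 160 L/s: no online neighbours, lost.
  N15 sheds 120 L/s to N12, N25: 60 each.
    N12: 20+60 = 80 ≤ 90
    N25: 100+60 = 160 > 130
Round 3 — N25 seizes.
  N25 sheds 160 L/s to N23: 160 each.
    N23: 40+160 = 200 > 120
Round 4 — N23 seizes.
  N23 sheds 200 L/s to N14: 200 each.
    N14: 20+200 = 220 > 70
Round 5 — N14 seizes.
  N14 sheds 220 L/s: no online neighbours, lost.
No further seizures.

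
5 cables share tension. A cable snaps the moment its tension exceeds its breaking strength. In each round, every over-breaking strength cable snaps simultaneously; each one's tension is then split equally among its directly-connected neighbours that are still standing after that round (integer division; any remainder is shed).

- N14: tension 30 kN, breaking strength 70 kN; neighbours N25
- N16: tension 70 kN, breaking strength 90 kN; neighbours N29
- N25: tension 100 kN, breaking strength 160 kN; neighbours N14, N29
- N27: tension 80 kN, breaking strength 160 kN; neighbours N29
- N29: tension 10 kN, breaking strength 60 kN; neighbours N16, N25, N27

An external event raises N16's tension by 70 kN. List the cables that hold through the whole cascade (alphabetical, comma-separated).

N27

Round 1 — N16 at 140 > 90. N16 snaps.
  N16 sheds 140 kN to N29: 140 each.
    N29: 10+140 = 150 > 60
Round 2 — N29 snaps.
  N29 sheds 150 kN to N25, N27: 75 each.
    N25: 100+75 = 175 > 160
    N27: 80+75 = 155 ≤ 160
Round 3 — N25 snaps.
  N25 sheds 175 kN to N14: 175 each.
    N14: 30+175 = 205 > 70
Round 4 — N14 snaps.
  N14 sheds 205 kN: no online neighbours, lost.
No further breaks.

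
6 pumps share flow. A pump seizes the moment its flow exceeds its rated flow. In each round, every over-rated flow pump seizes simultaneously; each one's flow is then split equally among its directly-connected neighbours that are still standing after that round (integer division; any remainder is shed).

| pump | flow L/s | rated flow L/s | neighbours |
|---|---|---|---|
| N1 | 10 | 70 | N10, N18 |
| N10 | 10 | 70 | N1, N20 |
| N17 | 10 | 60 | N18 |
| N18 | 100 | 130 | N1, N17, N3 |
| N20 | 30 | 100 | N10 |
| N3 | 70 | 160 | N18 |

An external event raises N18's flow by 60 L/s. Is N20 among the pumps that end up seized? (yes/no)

no

Round 1 — N18 at 160 > 130. N18 seizes.
  N18 sheds 160 L/s to N1, N17, N3: 53 each (1 lost).
    N1: 10+53 = 63 ≤ 70
    N17: 10+53 = 63 > 60
    N3: 70+53 = 123 ≤ 160
Round 2 — N17 seizes.
  N17 sheds 63 L/s: no online neighbours, lost.
No further seizures.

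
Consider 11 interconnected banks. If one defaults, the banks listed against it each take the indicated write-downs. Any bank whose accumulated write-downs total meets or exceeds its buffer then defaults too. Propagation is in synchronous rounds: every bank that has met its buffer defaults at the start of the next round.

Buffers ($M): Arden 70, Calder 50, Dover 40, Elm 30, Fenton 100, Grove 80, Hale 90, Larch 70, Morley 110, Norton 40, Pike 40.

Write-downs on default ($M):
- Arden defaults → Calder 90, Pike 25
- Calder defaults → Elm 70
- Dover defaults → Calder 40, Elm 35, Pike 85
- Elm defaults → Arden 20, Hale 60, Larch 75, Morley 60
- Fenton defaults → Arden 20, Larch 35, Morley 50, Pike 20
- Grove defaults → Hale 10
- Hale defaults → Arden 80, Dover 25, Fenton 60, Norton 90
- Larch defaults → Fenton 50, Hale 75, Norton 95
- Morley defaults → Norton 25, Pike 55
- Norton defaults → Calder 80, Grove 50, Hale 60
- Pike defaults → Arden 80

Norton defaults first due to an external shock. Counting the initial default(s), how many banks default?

9

Round 1 — Norton defaults (initial).
  Calder: +80 → 80 ≥ 50
  Grove: +50 → 50 < 80
  Hale: +60 → 60 < 90
Round 2 — Calder defaults.
  Elm: +70 → 70 ≥ 30
Round 3 — Elm defaults.
  Arden: +20 → 20 < 70
  Hale: +60 → 120 ≥ 90
  Larch: +75 → 75 ≥ 70
  Morley: +60 → 60 < 110
Round 4 — Hale, Larch default.
  Arden: +80 → 100 ≥ 70
  Dover: +25 → 25 < 40
  Fenton: +60+50 → 110 ≥ 100
Round 5 — Arden, Fenton default.
  Morley: +50 → 110 ≥ 110
  Pike: +25+20 → 45 ≥ 40
Round 6 — Morley, Pike default.
No further defaults.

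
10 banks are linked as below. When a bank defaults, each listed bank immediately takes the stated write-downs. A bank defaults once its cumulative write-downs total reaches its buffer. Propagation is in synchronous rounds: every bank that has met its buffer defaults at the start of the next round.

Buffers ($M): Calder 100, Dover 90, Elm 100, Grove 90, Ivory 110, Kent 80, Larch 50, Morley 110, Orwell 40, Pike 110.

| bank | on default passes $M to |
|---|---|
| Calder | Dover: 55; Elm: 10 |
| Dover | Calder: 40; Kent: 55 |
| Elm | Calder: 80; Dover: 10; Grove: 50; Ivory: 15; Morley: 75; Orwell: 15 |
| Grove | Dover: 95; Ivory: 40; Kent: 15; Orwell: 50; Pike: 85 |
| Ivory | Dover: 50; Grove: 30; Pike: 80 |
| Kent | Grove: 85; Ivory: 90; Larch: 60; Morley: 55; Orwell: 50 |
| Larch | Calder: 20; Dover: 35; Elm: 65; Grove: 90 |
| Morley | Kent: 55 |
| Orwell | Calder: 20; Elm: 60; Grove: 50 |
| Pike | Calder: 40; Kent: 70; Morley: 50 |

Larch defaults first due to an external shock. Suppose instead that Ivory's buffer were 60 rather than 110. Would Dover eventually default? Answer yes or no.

With Ivory's buffer at 60:
Round 1 — Larch defaults (initial).
  Calder: +20 → 20 < 100
  Dover: +35 → 35 < 90
  Elm: +65 → 65 < 100
  Grove: +90 → 90 ≥ 90
Round 2 — Grove defaults.
  Dover: +95 → 130 ≥ 90
  Ivory: +40 → 40 < 60
  Kent: +15 → 15 < 80
  Orwell: +50 → 50 ≥ 40
  Pike: +85 → 85 < 110
Round 3 — Dover, Orwell default.
  Calder: +40+20 → 80 < 100
  Elm: +60 → 125 ≥ 100
  Kent: +55 → 70 < 80
Round 4 — Elm defaults.
  Calder: +80 → 160 ≥ 100
  Ivory: +15 → 55 < 60
  Morley: +75 → 75 < 110
Round 5 — Calder defaults.
No further defaults.

yes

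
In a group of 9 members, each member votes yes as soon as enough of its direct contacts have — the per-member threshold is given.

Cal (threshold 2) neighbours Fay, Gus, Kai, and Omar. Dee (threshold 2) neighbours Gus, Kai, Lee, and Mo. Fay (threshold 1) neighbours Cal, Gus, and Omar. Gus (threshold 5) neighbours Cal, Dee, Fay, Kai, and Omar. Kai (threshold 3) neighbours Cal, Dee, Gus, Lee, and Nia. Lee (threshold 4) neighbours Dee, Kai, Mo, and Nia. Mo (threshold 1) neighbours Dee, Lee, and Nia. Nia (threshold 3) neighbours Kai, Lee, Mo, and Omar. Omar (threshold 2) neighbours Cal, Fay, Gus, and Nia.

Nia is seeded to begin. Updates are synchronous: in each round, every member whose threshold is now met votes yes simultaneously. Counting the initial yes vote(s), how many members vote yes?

Round 1 — Nia votes yes (initial).
Round 2 — checking thresholds:
  Kai: 1 of 5 neighbours < 3, not yet.
  Lee: 1 of 4 neighbours < 4, not yet.
  Mo: 1 of 3 neighbours ≥ 1, votes yes.
  Omar: 1 of 4 neighbours < 2, not yet.
Round 3 — no new yes votes; cascade stops.

2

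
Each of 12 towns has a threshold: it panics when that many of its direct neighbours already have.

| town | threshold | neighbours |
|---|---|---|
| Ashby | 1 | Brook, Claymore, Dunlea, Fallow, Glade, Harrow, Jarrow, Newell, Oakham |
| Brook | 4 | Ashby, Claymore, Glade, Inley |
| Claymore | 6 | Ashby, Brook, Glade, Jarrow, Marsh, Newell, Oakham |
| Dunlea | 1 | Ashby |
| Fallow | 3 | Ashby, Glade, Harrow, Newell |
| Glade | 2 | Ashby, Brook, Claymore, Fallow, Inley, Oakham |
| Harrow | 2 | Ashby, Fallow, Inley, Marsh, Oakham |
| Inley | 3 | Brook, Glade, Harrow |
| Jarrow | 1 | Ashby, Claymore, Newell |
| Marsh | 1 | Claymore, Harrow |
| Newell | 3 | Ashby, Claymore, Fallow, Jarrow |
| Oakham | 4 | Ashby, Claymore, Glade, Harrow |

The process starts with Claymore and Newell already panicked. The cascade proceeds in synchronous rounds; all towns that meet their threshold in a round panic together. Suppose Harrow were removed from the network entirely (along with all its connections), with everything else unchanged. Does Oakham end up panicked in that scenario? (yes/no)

With Harrow removed:
Round 1 — Claymore, Newell panic (initial).
Round 2 — checking thresholds:
  Ashby: 2 of 8 neighbours ≥ 1, panics.
  Brook: 1 of 4 neighbours < 4, below threshold.
  Fallow: 1 of 3 neighbours < 3, below threshold.
  Glade: 1 of 6 neighbours < 2, below threshold.
  Jarrow: 2 of 3 neighbours ≥ 1, panics.
  Marsh: 1 of 1 neighbours ≥ 1, panics.
  Oakham: 1 of 3 neighbours < 4, below threshold.
Round 3 — checking thresholds:
  Brook: 2 of 4 neighbours < 4, below threshold.
  Dunlea: 1 of 1 neighbours ≥ 1, panics.
  Fallow: 2 of 3 neighbours < 3, below threshold.
  Glade: 2 of 6 neighbours ≥ 2, panics.
  Oakham: 2 of 3 neighbours < 4, below threshold.
Round 4 — checking thresholds:
  Brook: 3 of 4 neighbours < 4, below threshold.
  Fallow: 3 of 3 neighbours ≥ 3, panics.
  Inley: 1 of 2 neighbours < 3, below threshold.
  Oakham: 3 of 3 neighbours < 4, below threshold.
Round 5 — no new panics; cascade stops.

no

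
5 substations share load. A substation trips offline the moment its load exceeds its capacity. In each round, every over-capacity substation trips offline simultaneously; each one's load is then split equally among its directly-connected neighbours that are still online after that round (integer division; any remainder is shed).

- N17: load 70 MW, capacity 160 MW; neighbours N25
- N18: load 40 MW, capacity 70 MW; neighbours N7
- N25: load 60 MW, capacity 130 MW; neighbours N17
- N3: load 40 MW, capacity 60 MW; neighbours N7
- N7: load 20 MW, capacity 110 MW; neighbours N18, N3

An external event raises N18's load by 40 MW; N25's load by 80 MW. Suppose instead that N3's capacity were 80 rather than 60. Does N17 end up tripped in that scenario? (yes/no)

With N3's capacity at 80:
Round 1 — N18 at 80 > 70; N25 at 140 > 130. N18, N25 trip offline.
  N18 sheds 80 MW to N7: 80 each.
    N7: 20+80 = 100 ≤ 110
  N25 sheds 140 MW to N17: 140 each.
    N17: 70+140 = 210 > 160
Round 2 — N17 trips offline.
  N17 sheds 210 MW: no online neighbours, lost.
No further trips.

yes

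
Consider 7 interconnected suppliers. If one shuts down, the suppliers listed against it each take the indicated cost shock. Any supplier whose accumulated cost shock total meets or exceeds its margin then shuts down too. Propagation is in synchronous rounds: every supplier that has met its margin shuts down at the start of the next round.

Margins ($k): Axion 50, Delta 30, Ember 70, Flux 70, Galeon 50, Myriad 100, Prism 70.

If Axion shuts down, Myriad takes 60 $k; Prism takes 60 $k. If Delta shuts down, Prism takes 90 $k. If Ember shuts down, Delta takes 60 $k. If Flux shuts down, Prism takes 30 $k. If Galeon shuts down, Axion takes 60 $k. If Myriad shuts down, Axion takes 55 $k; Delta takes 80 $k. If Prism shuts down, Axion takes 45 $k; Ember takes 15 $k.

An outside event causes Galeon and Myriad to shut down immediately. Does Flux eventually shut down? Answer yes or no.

no

Round 1 — Galeon, Myriad shut down (initial).
  Axion: +60+55 → 115 ≥ 50
  Delta: +80 → 80 ≥ 30
Round 2 — Axion, Delta shut down.
  Prism: +60+90 → 150 ≥ 70
Round 3 — Prism shuts down.
  Ember: +15 → 15 < 70
No further shutdowns.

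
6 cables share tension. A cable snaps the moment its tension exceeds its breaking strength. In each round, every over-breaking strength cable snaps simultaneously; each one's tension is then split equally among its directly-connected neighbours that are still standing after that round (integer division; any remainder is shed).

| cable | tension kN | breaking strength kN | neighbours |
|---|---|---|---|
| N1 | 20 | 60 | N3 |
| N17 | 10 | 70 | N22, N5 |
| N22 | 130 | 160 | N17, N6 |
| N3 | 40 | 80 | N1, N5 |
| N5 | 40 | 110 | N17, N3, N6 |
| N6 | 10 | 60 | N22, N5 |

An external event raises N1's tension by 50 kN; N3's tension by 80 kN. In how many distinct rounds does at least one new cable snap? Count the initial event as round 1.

4

Round 1 — N1 at 70 > 60; N3 at 120 > 80. N1, N3 snap.
  N1 sheds 70 kN: no online neighbours, lost.
  N3 sheds 120 kN to N5: 120 each.
    N5: 40+120 = 160 > 110
Round 2 — N5 snaps.
  N5 sheds 160 kN to N17, N6: 80 each.
    N17: 10+80 = 90 > 70
    N6: 10+80 = 90 > 60
Round 3 — N17, N6 snap.
  N17 sheds 90 kN to N22: 90 each.
    N22: 130+90 = 220 > 160
  N6 sheds 90 kN to N22: 90 each.
    N22: 220+90 = 310 > 160
Round 4 — N22 snaps.
  N22 sheds 310 kN: no online neighbours, lost.
No further breaks.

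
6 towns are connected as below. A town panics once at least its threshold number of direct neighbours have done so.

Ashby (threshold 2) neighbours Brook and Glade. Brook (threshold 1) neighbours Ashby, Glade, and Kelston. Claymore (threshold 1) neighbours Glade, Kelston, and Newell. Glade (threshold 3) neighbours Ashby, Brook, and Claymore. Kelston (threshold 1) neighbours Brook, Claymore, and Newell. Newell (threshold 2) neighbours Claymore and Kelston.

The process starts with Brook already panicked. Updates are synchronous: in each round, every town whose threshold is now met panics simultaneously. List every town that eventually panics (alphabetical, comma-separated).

Brook, Claymore, Kelston, Newell

Round 1 — Brook panics (initial).
Round 2 — checking thresholds:
  Ashby: 1 of 2 neighbours < 2, holds.
  Glade: 1 of 3 neighbours < 3, holds.
  Kelston: 1 of 3 neighbours ≥ 1, panics.
Round 3 — checking thresholds:
  Ashby: 1 of 2 neighbours < 2, holds.
  Claymore: 1 of 3 neighbours ≥ 1, panics.
  Glade: 1 of 3 neighbours < 3, holds.
  Newell: 1 of 2 neighbours < 2, holds.
Round 4 — checking thresholds:
  Ashby: 1 of 2 neighbours < 2, holds.
  Glade: 2 of 3 neighbours < 3, holds.
  Newell: 2 of 2 neighbours ≥ 2, panics.
Round 5 — no new panics; cascade stops.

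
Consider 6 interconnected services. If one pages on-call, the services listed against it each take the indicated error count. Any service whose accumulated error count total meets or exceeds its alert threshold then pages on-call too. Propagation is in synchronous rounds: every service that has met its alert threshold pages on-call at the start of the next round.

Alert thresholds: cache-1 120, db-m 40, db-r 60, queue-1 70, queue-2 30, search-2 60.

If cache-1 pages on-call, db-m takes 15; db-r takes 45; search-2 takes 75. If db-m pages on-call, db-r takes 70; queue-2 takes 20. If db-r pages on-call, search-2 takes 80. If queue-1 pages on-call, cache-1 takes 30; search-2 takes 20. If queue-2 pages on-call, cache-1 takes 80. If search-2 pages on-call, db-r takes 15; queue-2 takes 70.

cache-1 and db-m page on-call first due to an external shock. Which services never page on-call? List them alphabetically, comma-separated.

queue-1

Round 1 — cache-1, db-m page on-call (initial).
  db-r: +45+70 → 115 ≥ 60
  queue-2: +20 → 20 < 30
  search-2: +75 → 75 ≥ 60
Round 2 — db-r, search-2 page on-call.
  queue-2: +70 → 90 ≥ 30
Round 3 — queue-2 pages on-call.
No further pages.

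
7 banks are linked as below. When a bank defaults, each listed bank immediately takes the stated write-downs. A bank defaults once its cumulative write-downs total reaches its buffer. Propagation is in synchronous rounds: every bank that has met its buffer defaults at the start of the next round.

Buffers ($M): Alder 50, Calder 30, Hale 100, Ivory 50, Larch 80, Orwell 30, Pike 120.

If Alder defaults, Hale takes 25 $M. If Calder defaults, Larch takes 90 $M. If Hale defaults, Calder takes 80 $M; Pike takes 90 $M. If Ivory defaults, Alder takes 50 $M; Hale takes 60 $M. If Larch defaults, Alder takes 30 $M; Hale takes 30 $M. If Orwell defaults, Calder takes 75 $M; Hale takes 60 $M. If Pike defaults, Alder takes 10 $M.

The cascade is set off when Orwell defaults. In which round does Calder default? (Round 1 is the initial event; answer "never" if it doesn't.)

2

Round 1 — Orwell defaults (initial).
  Calder: +75 → 75 ≥ 30
  Hale: +60 → 60 < 100
Round 2 — Calder defaults.
  Larch: +90 → 90 ≥ 80
Round 3 — Larch defaults.
  Alder: +30 → 30 < 50
  Hale: +30 → 90 < 100
No further defaults.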